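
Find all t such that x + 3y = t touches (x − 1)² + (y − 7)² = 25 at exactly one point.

For a tangent, require d(centre, line) = r = 5.
|1·1 + 3·7 − t| / √10 = 5
|t − (22)| = 5√10.

t = 22 ± 5√10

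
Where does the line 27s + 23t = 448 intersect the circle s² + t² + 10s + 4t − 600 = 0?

From the line, t = (448 − 27s)/23. Substituting:
1258s² − 21386s − 75480 = 0  ⟹  s² − 17s − 60 = 0
s = 20 or s = −3, giving (20, −4) and (−3, 23).

(−3, 23) and (20, −4)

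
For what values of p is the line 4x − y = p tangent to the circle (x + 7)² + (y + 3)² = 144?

p = −25 ± 12√17

For a tangent, require d(centre, line) = r = 12.
|4·(−7) − 1·(−3) − p| / √17 = 12
|p − (−25)| = 12√17.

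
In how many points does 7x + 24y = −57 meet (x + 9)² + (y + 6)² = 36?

1

Substituting the line into the circle gives 625x² + 9150x + 33489 = 0.
Discriminant = (9150)² − 4·625·(33489) = 0.
A repeated root: the line is tangent.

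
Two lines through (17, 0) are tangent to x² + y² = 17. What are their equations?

Let a tangent through (17, 0) have slope m. Its distance from (0, 0) must equal √17:
(−17m − (0))² = 17(m² + 1)
16m² − 1 = 0, so m = −1/4 or m = 1/4.
Through (17, 0) these give x + 4y = 17 and x − 4y = 17.

x + 4y = 17 and x − 4y = 17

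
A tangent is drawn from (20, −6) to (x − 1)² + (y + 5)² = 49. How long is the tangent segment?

√313

With centre O = (1, −5), |OP|² = 362 and r² = 49.
Power of the point: PT² = |PO|² − r² = 313, so PT = √313.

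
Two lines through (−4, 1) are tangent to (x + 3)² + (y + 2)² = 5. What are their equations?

2x − y = −9 and x + 2y = −2

A line y − (1) = m(x − (−4)) is tangent when its distance from (−3, −2) is √5:
(1m − (−3))² = 5(m² + 1)
2m² − 3m − 2 = 0, so m = 2 or m = −1/2.
With m = 2: 2x − y = −9. With m = −1/2: x + 2y = −2.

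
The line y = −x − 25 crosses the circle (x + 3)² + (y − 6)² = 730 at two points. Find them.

(−30, 5) and (−4, −21)

From the line, y = −x − 25. Substituting:
2x² + 68x + 240 = 0  ⟹  x² + 34x + 120 = 0
x = −4 or x = −30, giving (−4, −21) and (−30, 5).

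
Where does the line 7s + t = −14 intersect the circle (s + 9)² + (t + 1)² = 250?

From the line, t = −7s − 14. Substituting:
50s² + 200s = 0  ⟹  s² + 4s = 0
s = 0 or s = −4, giving (0, −14) and (−4, 14).

(−4, 14) and (0, −14)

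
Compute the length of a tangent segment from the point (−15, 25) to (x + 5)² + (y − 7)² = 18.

√406

Centre (−5, 7), r² = 18. |PO|² = (−10)² + (18)² = 424.
Power of the point: PT² = |PO|² − r² = 406, so PT = √406.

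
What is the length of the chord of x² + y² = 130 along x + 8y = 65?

Express y = (65 − x)/8 and substitute into the circle:
65x² − 130x − 4095 = 0  ⟹  x² − 2x − 63 = 0
x = 9 or x = −7, giving (9, 7) and (−7, 9).
|(9, 7) − (−7, 9)| = √((16)² + (−2)²) = 2√65.

2√65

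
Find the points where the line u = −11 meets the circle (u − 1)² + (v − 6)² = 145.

The line gives u = −11. Substituting into the circle:
v² − 12v + 35 = 0
v = 7 or v = 5, giving (−11, 7) and (−11, 5).

(−11, 5) and (−11, 7)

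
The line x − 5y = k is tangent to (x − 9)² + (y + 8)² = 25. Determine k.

For a tangent, require d(centre, line) = r = 5.
|1·9 − 5·(−8) − k| / √26 = 5
|k − (49)| = 5√26.

k = 49 ± 5√26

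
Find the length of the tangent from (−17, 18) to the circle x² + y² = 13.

With centre O = (0, 0), |OP|² = 613 and r² = 13.
Power of the point: PT² = |PO|² − r² = 600, so PT = 10√6.

10√6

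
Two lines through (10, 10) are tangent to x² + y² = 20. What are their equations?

Let a tangent through (10, 10) have slope m. Its distance from (0, 0) must equal 2√5:
(−10m − (−10))² = 20(m² + 1)
2m² − 5m + 2 = 0, so m = 2 or m = 1/2.
With m = 2: 2x − y = 10. With m = 1/2: x − 2y = −10.

2x − y = 10 and x − 2y = −10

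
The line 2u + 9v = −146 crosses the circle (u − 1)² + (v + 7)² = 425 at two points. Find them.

(−19, −12) and (17, −20)

Express v = (−146 − 2u)/9 and substitute into the circle:
85u² + 170u − 27455 = 0  ⟹  u² + 2u − 323 = 0
u = 17 or u = −19, giving (17, −20) and (−19, −12).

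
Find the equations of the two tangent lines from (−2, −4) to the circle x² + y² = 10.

x − 3y = 10 and 3x + y = −10

A line y − (−4) = m(x − (−2)) is tangent when its distance from (0, 0) is √10:
[m·(2) − (4)]² = 10(m² + 1)
3m² + 8m − 3 = 0, so m = 1/3 or m = −3.
With m = 1/3: x − 3y = 10. With m = −3: 3x + y = −10.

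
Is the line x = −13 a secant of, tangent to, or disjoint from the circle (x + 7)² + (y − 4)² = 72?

secant

Substituting the line into the circle gives y² − 8y − 20 = 0.
Discriminant = (−8)² − 4·1·(−20) = 144 > 0.
Two real roots: the line is a secant.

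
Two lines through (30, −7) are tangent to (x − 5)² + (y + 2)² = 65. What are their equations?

A line y − (−7) = m(x − (30)) is tangent when its distance from (5, −2) is √65:
[m·(−25) − (5)]² = 65(m² + 1)
56m² + 25m − 4 = 0, so m = 1/8 or m = −4/7.
With m = 1/8: x − 8y = 86. With m = −4/7: 4x + 7y = 71.

x − 8y = 86 and 4x + 7y = 71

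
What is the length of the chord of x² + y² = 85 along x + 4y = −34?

2√17

Centre (0, 0), r² = 85. Perpendicular distance d from centre to line = |34| / √17 = 34/√17.
Chord = 2√(r² − d²) = 2·√(17) = 2√17.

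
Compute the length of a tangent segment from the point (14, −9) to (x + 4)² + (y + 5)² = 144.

14

The centre is (−4, −5) and r = 12. The square of the distance from P to the centre is 324 + 16 = 340.
The tangent meets the radius at right angles, so tangent² = |PO|² − r² = 340 − 144 = 196.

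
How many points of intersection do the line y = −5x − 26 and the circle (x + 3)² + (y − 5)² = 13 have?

Centre (−3, 5), r² = 13. Distance² from centre to line = (16)²/26 = 128/13.
Since d² < r², the line cuts the circle twice.

2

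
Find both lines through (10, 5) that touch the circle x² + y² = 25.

Let a tangent through (10, 5) have slope m. Its distance from (0, 0) must equal 5:
(−10m − (−5))² = 25(m² + 1)
3m² − 4m = 0, so m = 4/3 or m = 0.
Through (10, 5) these give 4x − 3y = 25 and y = 5.

4x − 3y = 25 and y = 5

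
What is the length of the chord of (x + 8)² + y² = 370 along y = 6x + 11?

6√37

From the line, y = 6x + 11. Substituting:
37x² + 148x − 185 = 0  ⟹  x² + 4x − 5 = 0
x = 1 or x = −5, giving (1, 17) and (−5, −19).
Chord length = distance between (1, 17) and (−5, −19) = √1332 = 6√37.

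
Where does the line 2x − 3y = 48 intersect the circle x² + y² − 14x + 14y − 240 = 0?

Express y = (−48 + 2x)/3 and substitute into the circle:
13x² − 234x − 1872 = 0  ⟹  x² − 18x − 144 = 0
x = 24 or x = −6, giving (24, 0) and (−6, −20).

(−6, −20) and (24, 0)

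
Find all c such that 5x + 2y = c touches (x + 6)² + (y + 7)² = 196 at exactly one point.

Tangency holds when the distance from the centre (−6, −7) to the line equals the radius 14:
|5·(−6) + 2·(−7) − c| / √29 = 14
|c − (−44)| = 14√29.

c = −44 ± 14√29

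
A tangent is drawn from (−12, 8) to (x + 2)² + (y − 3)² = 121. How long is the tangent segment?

Centre (−2, 3), r² = 121. |PO|² = (−10)² + (5)² = 125.
Power of the point: PT² = |PO|² − r² = 4, so PT = 2.

2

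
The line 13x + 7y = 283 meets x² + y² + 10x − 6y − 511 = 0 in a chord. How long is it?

From the line, y = (283 − 13x)/7. Substituting:
218x² − 6322x + 43164 = 0  ⟹  x² − 29x + 198 = 0
x = 18 or x = 11, giving (18, 7) and (11, 20).
|(18, 7) − (11, 20)| = √((7)² + (−13)²) = √218.

√218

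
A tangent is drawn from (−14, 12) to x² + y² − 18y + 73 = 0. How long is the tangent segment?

√197

Centre (0, 9), r² = 8. |PO|² = (−14)² + (3)² = 205.
Power of the point: PT² = |PO|² − r² = 197, so PT = √197.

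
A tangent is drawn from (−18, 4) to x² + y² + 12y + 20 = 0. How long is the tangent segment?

With centre O = (0, −6), |OP|² = 424 and r² = 16.
Power of the point: PT² = |PO|² − r² = 408, so PT = 2√102.

2√102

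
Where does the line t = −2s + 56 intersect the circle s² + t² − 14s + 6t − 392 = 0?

Substitute t = −2s + 56:
5s² − 250s + 3080 = 0  ⟹  s² − 50s + 616 = 0
s = 28 or s = 22, giving (28, 0) and (22, 12).

(22, 12) and (28, 0)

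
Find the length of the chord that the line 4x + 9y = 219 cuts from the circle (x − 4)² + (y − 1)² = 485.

2√97

Express y = (219 − 4x)/9 and substitute into the circle:
97x² − 2328x + 6111 = 0  ⟹  x² − 24x + 63 = 0
x = 21 or x = 3, giving (21, 15) and (3, 23).
|(21, 15) − (3, 23)| = √((18)² + (−8)²) = 2√97.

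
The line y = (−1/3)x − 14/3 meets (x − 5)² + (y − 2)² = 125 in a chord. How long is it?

5√10

Substitute y = (−14 − x)/3:
10x² − 50x − 500 = 0  ⟹  x² − 5x − 50 = 0
x = 10 or x = −5, giving (10, −8) and (−5, −3).
|(10, −8) − (−5, −3)| = √((15)² + (−5)²) = 5√10.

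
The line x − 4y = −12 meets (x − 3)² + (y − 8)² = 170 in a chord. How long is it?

6√17

Centre (3, 8), r² = 170. Perpendicular distance d from centre to line = |−17| / √17 = 17/√17.
Chord = 2√(r² − d²) = 2·√(153) = 6√17.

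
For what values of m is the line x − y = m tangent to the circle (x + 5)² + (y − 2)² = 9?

m = −7 ± 3√2

The line touches the circle iff its distance from (−5, 2) is 3:
|1·(−5) − 1·2 − m| / √2 = 3
|m − (−7)| = 3√2.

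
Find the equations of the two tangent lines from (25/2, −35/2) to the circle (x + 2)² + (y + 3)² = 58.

7x + 3y = 35 and 3x + 7y = −85

Write the tangent as mx − y + (−35/2 − m·(25/2)) = 0 and set its distance from the centre to √58:
(−29/2m − (29/2))² = 58(m² + 1)
21m² + 58m + 21 = 0, so m = −7/3 or m = −3/7.
Through (25/2, −35/2) these give 7x + 3y = 35 and 3x + 7y = −85.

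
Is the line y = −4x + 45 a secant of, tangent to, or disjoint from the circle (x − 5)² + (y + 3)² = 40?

Substituting the line into the circle gives 17x² − 394x + 2289 = 0.
Discriminant = (−394)² − 4·17·(2289) = −416 < 0.
No real roots: the line does not meet the circle.

disjoint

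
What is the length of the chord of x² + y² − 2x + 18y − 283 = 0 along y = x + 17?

√2

Express y = x + 17 and substitute into the circle:
2x² + 50x + 312 = 0  ⟹  x² + 25x + 156 = 0
x = −12 or x = −13, giving (−12, 5) and (−13, 4).
Chord length = distance between (−12, 5) and (−13, 4) = √2 = √2.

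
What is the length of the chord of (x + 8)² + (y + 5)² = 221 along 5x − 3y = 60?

Centre (−8, −5), r² = 221. Perpendicular distance d from centre to line = |−85| / √34 = 85/√34.
Half the chord is √(r² − d²) = √(17/2), so the full chord is √34.

√34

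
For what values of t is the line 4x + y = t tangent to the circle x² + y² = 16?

For a tangent, require d(centre, line) = r = 4.
|4·0 + 1·0 − t| / √17 = 4
|t| = 4√17.

t = ±4√17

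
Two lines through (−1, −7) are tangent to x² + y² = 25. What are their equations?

A line y − (−7) = m(x − (−1)) is tangent when its distance from (0, 0) is 5:
[m·(1) − (7)]² = 25(m² + 1)
12m² + 7m − 12 = 0, so m = −4/3 or m = 3/4.
With m = −4/3: 4x + 3y = −25. With m = 3/4: 3x − 4y = 25.

4x + 3y = −25 and 3x − 4y = 25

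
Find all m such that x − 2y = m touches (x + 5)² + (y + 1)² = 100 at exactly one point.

m = −3 ± 10√5

Tangency holds when the distance from the centre (−5, −1) to the line equals the radius 10:
|1·(−5) − 2·(−1) − m| / √5 = 10
|m − (−3)| = 10√5.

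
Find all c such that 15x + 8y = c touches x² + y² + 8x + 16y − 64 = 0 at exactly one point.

c = −328 or c = 80

The line touches the circle iff its distance from (−4, −8) is 12:
|15·(−4) + 8·(−8) − c| / √289 = 12
|c − (−124)| = 12·17, so c = 80 or c = −328.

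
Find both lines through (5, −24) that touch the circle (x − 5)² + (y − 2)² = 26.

A line y − (−24) = m(x − (5)) is tangent when its distance from (5, 2) is √26:
[m·(0) − (26)]² = 26(m² + 1)
m² − 25 = 0, so m = −5 or m = 5.
Through (5, −24) these give 5x + y = 1 and 5x − y = 49.

5x + y = 1 and 5x − y = 49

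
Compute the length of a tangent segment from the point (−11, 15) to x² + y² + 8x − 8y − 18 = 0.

The centre is (−4, 4) and r = 5√2. The square of the distance from P to the centre is 49 + 121 = 170.
The tangent meets the radius at right angles, so tangent² = |PO|² − r² = 170 − 50 = 120.

2√30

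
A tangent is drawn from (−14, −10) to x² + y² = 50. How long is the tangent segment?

√246

The centre is (0, 0) and r = 5√2. The square of the distance from P to the centre is 196 + 100 = 296.
By the tangent–radius right angle, tangent length = √(|PO|² − r²) = √246.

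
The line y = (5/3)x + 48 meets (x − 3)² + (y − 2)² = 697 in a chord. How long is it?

√34

The distance from (3, 2) to the line is 153/√34, and r² = 697.
Chord = 2√(r² − d²) = 2·√(17/2) = √34.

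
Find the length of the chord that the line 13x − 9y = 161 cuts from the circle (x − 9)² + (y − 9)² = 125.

Substitute y = (−161 + 13x)/9:
250x² − 7750x + 55000 = 0  ⟹  x² − 31x + 220 = 0
x = 20 or x = 11, giving (20, 11) and (11, −2).
|(20, 11) − (11, −2)| = √((9)² + (13)²) = 5√10.

5√10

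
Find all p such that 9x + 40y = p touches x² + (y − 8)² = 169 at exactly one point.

p = −213 or p = 853

Tangency holds when the distance from the centre (0, 8) to the line equals the radius 13:
|9·0 + 40·8 − p| / √1681 = 13
|p − (320)| = 13·41, so p = 853 or p = −213.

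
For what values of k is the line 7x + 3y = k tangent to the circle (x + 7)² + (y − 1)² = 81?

k = −46 ± 9√58

For a tangent, require d(centre, line) = r = 9.
|7·(−7) + 3·1 − k| / √58 = 9
|k − (−46)| = 9√58.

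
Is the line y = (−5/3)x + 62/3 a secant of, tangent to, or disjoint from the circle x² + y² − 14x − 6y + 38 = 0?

secant

Substituting the line into the circle gives 34x² − 656x + 3070 = 0.
Δ = 430336 − 417520 = 12816.
Two real roots: the line is a secant.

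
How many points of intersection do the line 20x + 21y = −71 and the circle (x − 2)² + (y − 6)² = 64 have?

0

Substituting the line into the circle gives 841x² + 6116x + 12349 = 0.
Δ = 37405456 − 41542036 = −4136580.
No real roots: the line does not meet the circle.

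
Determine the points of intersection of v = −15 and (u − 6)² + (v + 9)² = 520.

(−16, −15) and (28, −15)

From the line, v = −15. Substituting:
u² − 12u − 448 = 0
u = 28 or u = −16, giving (28, −15) and (−16, −15).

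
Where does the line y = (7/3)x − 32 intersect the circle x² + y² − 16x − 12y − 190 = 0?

Express y = (−96 + 7x)/3 and substitute into the circle:
58x² − 1740x + 10962 = 0  ⟹  x² − 30x + 189 = 0
x = 21 or x = 9, giving (21, 17) and (9, −11).

(9, −11) and (21, 17)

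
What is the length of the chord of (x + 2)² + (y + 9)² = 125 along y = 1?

10

Substitute y = 1:
x² + 4x − 21 = 0
x = 3 or x = −7, giving (3, 1) and (−7, 1).
|(3, 1) − (−7, 1)| = √((10)² + (0)²) = 10.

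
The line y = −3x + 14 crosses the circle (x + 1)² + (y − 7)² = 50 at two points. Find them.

(0, 14) and (4, 2)

Substitute y = −3x + 14:
10x² − 40x = 0  ⟹  x² − 4x = 0
x = 4 or x = 0, giving (4, 2) and (0, 14).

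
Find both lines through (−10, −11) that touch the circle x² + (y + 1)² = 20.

2x − y = −9 and x − 2y = 12

Let a tangent through (−10, −11) have slope m. Its distance from (0, −1) must equal 2√5:
(10m − (10))² = 20(m² + 1)
2m² − 5m + 2 = 0, so m = 2 or m = 1/2.
With m = 2: 2x − y = −9. With m = 1/2: x − 2y = 12.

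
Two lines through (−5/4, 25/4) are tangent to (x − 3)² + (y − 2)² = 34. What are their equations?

Write the tangent as mx − y + (25/4 − m·(−5/4)) = 0 and set its distance from the centre to √34:
(17/4m − (−17/4))² = 34(m² + 1)
15m² − 34m + 15 = 0, so m = 5/3 or m = 3/5.
Through (−5/4, 25/4) these give 5x − 3y = −25 and 3x − 5y = −35.

5x − 3y = −25 and 3x − 5y = −35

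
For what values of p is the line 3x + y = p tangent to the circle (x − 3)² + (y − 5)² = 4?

For a tangent, require d(centre, line) = r = 2.
|3·3 + 1·5 − p| / √10 = 2
|p − (14)| = 2√10.

p = 14 ± 2√10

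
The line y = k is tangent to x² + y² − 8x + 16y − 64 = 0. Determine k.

The line touches the circle iff its distance from (4, −8) is 12:
|0·4 + 1·(−8) − k| / √1 = 12
|k − (−8)| = 12, so k = 4 or k = −20.

k = −20 or k = 4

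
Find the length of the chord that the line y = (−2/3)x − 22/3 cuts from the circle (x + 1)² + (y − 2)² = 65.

The distance from (−1, 2) to the line is 26/√13, and r² = 65.
Half the chord is √(r² − d²) = √(13), so the full chord is 2√13.

2√13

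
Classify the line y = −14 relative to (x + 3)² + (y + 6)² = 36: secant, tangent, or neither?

Substituting the line into the circle gives x² + 6x + 37 = 0.
Discriminant = (6)² − 4·1·(37) = −112 < 0.
No real roots: the line does not meet the circle.

neither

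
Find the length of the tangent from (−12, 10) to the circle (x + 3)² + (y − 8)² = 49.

6

Centre (−3, 8), r² = 49. |PO|² = (−9)² + (2)² = 85.
The tangent meets the radius at right angles, so tangent² = |PO|² − r² = 85 − 49 = 36.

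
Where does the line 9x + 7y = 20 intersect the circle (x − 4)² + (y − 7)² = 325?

(−11, 17) and (10, −10)

Express y = (20 − 9x)/7 and substitute into the circle:
130x² + 130x − 14300 = 0  ⟹  x² + x − 110 = 0
x = 10 or x = −11, giving (10, −10) and (−11, 17).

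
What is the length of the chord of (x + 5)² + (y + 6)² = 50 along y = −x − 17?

Express y = −x − 17 and substitute into the circle:
2x² + 32x + 96 = 0  ⟹  x² + 16x + 48 = 0
x = −4 or x = −12, giving (−4, −13) and (−12, −5).
Chord length = distance between (−4, −13) and (−12, −5) = √128 = 8√2.

8√2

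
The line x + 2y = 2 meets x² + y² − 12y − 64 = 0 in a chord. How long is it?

8√5

Express y = (2 − x)/2 and substitute into the circle:
5x² + 20x − 300 = 0  ⟹  x² + 4x − 60 = 0
x = 6 or x = −10, giving (6, −2) and (−10, 6).
Chord length = distance between (6, −2) and (−10, 6) = √320 = 8√5.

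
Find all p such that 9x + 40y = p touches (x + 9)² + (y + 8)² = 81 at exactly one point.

Tangency holds when the distance from the centre (−9, −8) to the line equals the radius 9:
|9·(−9) + 40·(−8) − p| / √1681 = 9
|p − (−401)| = 9·41, so p = −32 or p = −770.

p = −770 or p = −32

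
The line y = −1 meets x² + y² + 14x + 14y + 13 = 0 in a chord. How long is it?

14

Substitute y = −1:
x² + 14x = 0
x = 0 or x = −14, giving (0, −1) and (−14, −1).
Chord length = distance between (0, −1) and (−14, −1) = √196 = 14.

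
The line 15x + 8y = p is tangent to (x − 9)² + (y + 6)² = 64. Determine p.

p = −49 or p = 223

For a tangent, require d(centre, line) = r = 8.
|15·9 + 8·(−6) − p| / √289 = 8
|p − (87)| = 8·17, so p = 223 or p = −49.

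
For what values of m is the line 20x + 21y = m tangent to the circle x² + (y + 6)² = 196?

Tangency holds when the distance from the centre (0, −6) to the line equals the radius 14:
|20·0 + 21·(−6) − m| / √841 = 14
|m − (−126)| = 14·29, so m = 280 or m = −532.

m = −532 or m = 280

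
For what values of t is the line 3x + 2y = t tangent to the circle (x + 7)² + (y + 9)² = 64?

t = −39 ± 8√13

The line touches the circle iff its distance from (−7, −9) is 8:
|3·(−7) + 2·(−9) − t| / √13 = 8
|t − (−39)| = 8√13.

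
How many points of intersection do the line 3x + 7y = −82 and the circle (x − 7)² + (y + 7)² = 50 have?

0

Substituting the line into the circle gives 58x² − 488x + 1040 = 0.
Discriminant = (−488)² − 4·58·(1040) = −3136 < 0.
No real roots: the line does not meet the circle.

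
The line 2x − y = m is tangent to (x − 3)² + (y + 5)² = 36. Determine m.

The line touches the circle iff its distance from (3, −5) is 6:
|2·3 − 1·(−5) − m| / √5 = 6
|m − (11)| = 6√5.

m = 11 ± 6√5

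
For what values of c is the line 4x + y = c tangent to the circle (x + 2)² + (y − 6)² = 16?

Tangency holds when the distance from the centre (−2, 6) to the line equals the radius 4:
|4·(−2) + 1·6 − c| / √17 = 4
|c − (−2)| = 4√17.

c = −2 ± 4√17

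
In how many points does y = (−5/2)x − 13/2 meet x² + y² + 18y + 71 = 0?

2

Centre (0, −9), r² = 10. Distance² from centre to line = (−5)²/29 = 25/29.
Since d² < r², the line cuts the circle twice.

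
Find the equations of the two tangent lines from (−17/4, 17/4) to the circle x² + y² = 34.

3x − 5y = −34 and 5x − 3y = −34

A line y − (17/4) = m(x − (−17/4)) is tangent when its distance from (0, 0) is √34:
(17/4m − (−17/4))² = 34(m² + 1)
15m² − 34m + 15 = 0, so m = 3/5 or m = 5/3.
With m = 3/5: 3x − 5y = −34. With m = 5/3: 5x − 3y = −34.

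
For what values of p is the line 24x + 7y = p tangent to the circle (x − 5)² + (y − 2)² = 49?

p = −41 or p = 309

For a tangent, require d(centre, line) = r = 7.
|24·5 + 7·2 − p| / √625 = 7
|p − (134)| = 7·25, so p = 309 or p = −41.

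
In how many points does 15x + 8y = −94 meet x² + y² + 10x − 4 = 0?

2

d² = (15·(−5) + 8·0 − (−94))²/289 = 361/289; r² = 29.
Since d² < r², the line cuts the circle twice.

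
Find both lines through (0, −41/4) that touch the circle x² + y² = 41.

5x + 4y = −41 and 5x − 4y = 41

Write the tangent as mx − y + (−41/4 − m·(0)) = 0 and set its distance from the centre to √41:
(0m − (41/4))² = 41(m² + 1)
16m² − 25 = 0, so m = −5/4 or m = 5/4.
With m = −5/4: 5x + 4y = −41. With m = 5/4: 5x − 4y = 41.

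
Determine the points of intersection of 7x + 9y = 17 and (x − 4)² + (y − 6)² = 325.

Substitute y = (17 − 7x)/9:
130x² − 130x − 23660 = 0  ⟹  x² − x − 182 = 0
x = 14 or x = −13, giving (14, −9) and (−13, 12).

(−13, 12) and (14, −9)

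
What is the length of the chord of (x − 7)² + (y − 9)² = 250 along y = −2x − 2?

10√5

Centre (7, 9), r² = 250. Perpendicular distance d from centre to line = |25| / √5 = 25/√5.
Chord = 2√(r² − d²) = 2·√(125) = 10√5.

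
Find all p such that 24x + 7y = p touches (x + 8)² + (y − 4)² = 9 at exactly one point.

Tangency holds when the distance from the centre (−8, 4) to the line equals the radius 3:
|24·(−8) + 7·4 − p| / √625 = 3
|p − (−164)| = 3·25, so p = −89 or p = −239.

p = −239 or p = −89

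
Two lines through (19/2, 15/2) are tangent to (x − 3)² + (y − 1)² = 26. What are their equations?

Write the tangent as mx − y + (15/2 − m·(19/2)) = 0 and set its distance from the centre to √26:
(−13/2m − (−13/2))² = 26(m² + 1)
5m² − 26m + 5 = 0, so m = 5 or m = 1/5.
Through (19/2, 15/2) these give 5x − y = 40 and x − 5y = −28.

5x − y = 40 and x − 5y = −28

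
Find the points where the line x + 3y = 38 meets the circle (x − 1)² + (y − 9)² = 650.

Substitute y = (38 − x)/3:
10x² − 40x − 5720 = 0  ⟹  x² − 4x − 572 = 0
x = 26 or x = −22, giving (26, 4) and (−22, 20).

(−22, 20) and (26, 4)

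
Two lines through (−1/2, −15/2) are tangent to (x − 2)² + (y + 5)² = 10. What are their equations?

3x + y = −9 and x + 3y = −23

Let a tangent through (−1/2, −15/2) have slope m. Its distance from (2, −5) must equal √10:
[m·(5/2) − (5/2)]² = 10(m² + 1)
3m² + 10m + 3 = 0, so m = −3 or m = −1/3.
Through (−1/2, −15/2) these give 3x + y = −9 and x + 3y = −23.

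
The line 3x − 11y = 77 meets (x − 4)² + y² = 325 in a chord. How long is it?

3√130

The distance from (4, 0) to the line is 65/√130, and r² = 325.
Chord = 2√(r² − d²) = 2·√(585/2) = 3√130.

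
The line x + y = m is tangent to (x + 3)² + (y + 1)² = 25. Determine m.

m = −4 ± 5√2

The line touches the circle iff its distance from (−3, −1) is 5:
|1·(−3) + 1·(−1) − m| / √2 = 5
|m − (−4)| = 5√2.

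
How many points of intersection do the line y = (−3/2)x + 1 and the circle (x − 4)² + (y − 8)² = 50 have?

0

Substituting the line into the circle gives 13x² + 52x + 60 = 0.
Discriminant = (52)² − 4·13·(60) = −416 < 0.
No real roots: the line does not meet the circle.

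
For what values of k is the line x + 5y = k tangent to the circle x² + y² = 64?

k = ±8√26

For a tangent, require d(centre, line) = r = 8.
|1·0 + 5·0 − k| / √26 = 8
|k| = 8√26.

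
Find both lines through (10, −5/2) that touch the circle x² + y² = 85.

A line y − (−5/2) = m(x − (10)) is tangent when its distance from (0, 0) is √85:
(−10m − (5/2))² = 85(m² + 1)
12m² + 40m − 63 = 0, so m = 7/6 or m = −9/2.
Through (10, −5/2) these give 7x − 6y = 85 and 9x + 2y = 85.

7x − 6y = 85 and 9x + 2y = 85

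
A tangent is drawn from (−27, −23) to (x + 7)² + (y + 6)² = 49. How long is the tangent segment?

With centre O = (−7, −6), |OP|² = 689 and r² = 49.
The tangent meets the radius at right angles, so tangent² = |PO|² − r² = 689 − 49 = 640.

8√10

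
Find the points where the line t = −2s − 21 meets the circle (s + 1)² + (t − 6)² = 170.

Express t = −2s − 21 and substitute into the circle:
5s² + 110s + 560 = 0  ⟹  s² + 22s + 112 = 0
s = −8 or s = −14, giving (−8, −5) and (−14, 7).

(−14, 7) and (−8, −5)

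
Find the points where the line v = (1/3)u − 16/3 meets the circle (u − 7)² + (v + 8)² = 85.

From the line, v = (−16 + u)/3. Substituting:
10u² − 110u − 260 = 0  ⟹  u² − 11u − 26 = 0
u = 13 or u = −2, giving (13, −1) and (−2, −6).

(−2, −6) and (13, −1)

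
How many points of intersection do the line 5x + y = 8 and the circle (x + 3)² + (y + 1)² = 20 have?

0

Centre (−3, −1), r² = 20. Distance² from centre to line = (−24)²/26 = 288/13.
Since d² > r², the line lies outside the circle.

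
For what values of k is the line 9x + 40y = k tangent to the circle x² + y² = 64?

For a tangent, require d(centre, line) = r = 8.
|9·0 + 40·0 − k| / √1681 = 8
|k| = 8·41, so k = 328 or k = −328.

k = −328 or k = 328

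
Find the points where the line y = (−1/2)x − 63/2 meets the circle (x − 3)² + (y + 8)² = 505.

(−9, −27) and (−5, −29)

From the line, y = (−63 − x)/2. Substituting:
5x² + 70x + 225 = 0  ⟹  x² + 14x + 45 = 0
x = −5 or x = −9, giving (−5, −29) and (−9, −27).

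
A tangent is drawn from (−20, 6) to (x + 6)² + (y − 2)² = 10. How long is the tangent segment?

√202

The centre is (−6, 2) and r = √10. The square of the distance from P to the centre is 196 + 16 = 212.
Power of the point: PT² = |PO|² − r² = 202, so PT = √202.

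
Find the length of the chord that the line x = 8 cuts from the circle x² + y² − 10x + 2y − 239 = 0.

32

The line gives x = 8. Substituting into the circle:
y² + 2y − 255 = 0
y = 15 or y = −17, giving (8, 15) and (8, −17).
|(8, 15) − (8, −17)| = √((0)² + (32)²) = 32.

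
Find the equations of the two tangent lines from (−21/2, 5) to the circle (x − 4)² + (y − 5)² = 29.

Let a tangent through (−21/2, 5) have slope m. Its distance from (4, 5) must equal √29:
[m·(29/2) − (0)]² = 29(m² + 1)
25m² − 4 = 0, so m = 2/5 or m = −2/5.
Through (−21/2, 5) these give 2x − 5y = −46 and 2x + 5y = 4.

2x − 5y = −46 and 2x + 5y = 4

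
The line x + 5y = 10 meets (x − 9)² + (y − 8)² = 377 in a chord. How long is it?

7√26

Express y = (10 − x)/5 and substitute into the circle:
26x² − 390x − 6500 = 0  ⟹  x² − 15x − 250 = 0
x = 25 or x = −10, giving (25, −3) and (−10, 4).
|(25, −3) − (−10, 4)| = √((35)² + (−7)²) = 7√26.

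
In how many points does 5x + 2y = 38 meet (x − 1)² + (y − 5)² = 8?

Substituting the line into the circle gives 29x² − 288x + 756 = 0.
Discriminant = (−288)² − 4·29·(756) = −4752 < 0.
No real roots: the line does not meet the circle.

0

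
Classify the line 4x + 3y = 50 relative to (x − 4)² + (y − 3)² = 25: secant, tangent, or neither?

Centre (4, 3), r² = 25. Distance² from centre to line = (−25)²/25 = 25.
Since d² = r², the line is tangent.

tangent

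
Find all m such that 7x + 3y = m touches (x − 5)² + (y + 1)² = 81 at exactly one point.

m = 32 ± 9√58

Tangency holds when the distance from the centre (5, −1) to the line equals the radius 9:
|7·5 + 3·(−1) − m| / √58 = 9
|m − (32)| = 9√58.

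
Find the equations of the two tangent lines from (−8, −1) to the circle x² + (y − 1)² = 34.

Let a tangent through (−8, −1) have slope m. Its distance from (0, 1) must equal √34:
[m·(8) − (2)]² = 34(m² + 1)
15m² − 16m − 15 = 0, so m = −3/5 or m = 5/3.
With m = −3/5: 3x + 5y = −29. With m = 5/3: 5x − 3y = −37.

3x + 5y = −29 and 5x − 3y = −37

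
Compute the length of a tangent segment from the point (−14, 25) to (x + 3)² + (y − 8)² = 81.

With centre O = (−3, 8), |OP|² = 410 and r² = 81.
By the tangent–radius right angle, tangent length = √(|PO|² − r²) = √329.

√329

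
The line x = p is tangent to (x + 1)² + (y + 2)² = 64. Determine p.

p = −9 or p = 7

The line touches the circle iff its distance from (−1, −2) is 8:
|1·(−1) + 0·(−2) − p| / √1 = 8
|p − (−1)| = 8, so p = 7 or p = −9.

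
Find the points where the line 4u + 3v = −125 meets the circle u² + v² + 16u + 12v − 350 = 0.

From the line, v = (−125 − 4u)/3. Substituting:
25u² + 1000u + 7975 = 0  ⟹  u² + 40u + 319 = 0
u = −11 or u = −29, giving (−11, −27) and (−29, −3).

(−29, −3) and (−11, −27)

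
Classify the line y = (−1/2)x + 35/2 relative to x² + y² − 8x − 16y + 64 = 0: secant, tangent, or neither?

neither

d² = (1·4 + 2·8 − (35))²/5 = 45; r² = 16.
Since d² > r², the line lies outside the circle.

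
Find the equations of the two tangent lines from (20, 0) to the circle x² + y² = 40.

Write the tangent as mx − y + (0 − m·(20)) = 0 and set its distance from the centre to 2√10:
[m·(−20) − (0)]² = 40(m² + 1)
9m² − 1 = 0, so m = 1/3 or m = −1/3.
Through (20, 0) these give x − 3y = 20 and x + 3y = 20.

x − 3y = 20 and x + 3y = 20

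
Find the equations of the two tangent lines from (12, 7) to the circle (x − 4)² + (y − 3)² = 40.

3x − y = 29 and x + 3y = 33

Let a tangent through (12, 7) have slope m. Its distance from (4, 3) must equal 2√10:
[m·(−8) − (−4)]² = 40(m² + 1)
3m² − 8m − 3 = 0, so m = 3 or m = −1/3.
Through (12, 7) these give 3x − y = 29 and x + 3y = 33.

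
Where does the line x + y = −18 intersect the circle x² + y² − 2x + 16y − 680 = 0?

From the line, y = −x − 18. Substituting:
2x² + 18x − 644 = 0  ⟹  x² + 9x − 322 = 0
x = 14 or x = −23, giving (14, −32) and (−23, 5).

(−23, 5) and (14, −32)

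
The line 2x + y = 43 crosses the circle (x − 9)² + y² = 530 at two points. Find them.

(10, 23) and (28, −13)

Express y = −2x + 43 and substitute into the circle:
5x² − 190x + 1400 = 0  ⟹  x² − 38x + 280 = 0
x = 28 or x = 10, giving (28, −13) and (10, 23).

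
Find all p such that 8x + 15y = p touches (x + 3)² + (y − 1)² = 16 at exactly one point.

The line touches the circle iff its distance from (−3, 1) is 4:
|8·(−3) + 15·1 − p| / √289 = 4
|p − (−9)| = 4·17, so p = 59 or p = −77.

p = −77 or p = 59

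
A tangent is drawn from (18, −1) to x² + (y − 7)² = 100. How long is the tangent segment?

With centre O = (0, 7), |OP|² = 388 and r² = 100.
Power of the point: PT² = |PO|² − r² = 288, so PT = 12√2.

12√2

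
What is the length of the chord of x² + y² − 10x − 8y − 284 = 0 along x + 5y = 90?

5√26

From the line, y = (90 − x)/5. Substituting:
26x² − 390x − 2600 = 0  ⟹  x² − 15x − 100 = 0
x = 20 or x = −5, giving (20, 14) and (−5, 19).
Chord length = distance between (20, 14) and (−5, 19) = √650 = 5√26.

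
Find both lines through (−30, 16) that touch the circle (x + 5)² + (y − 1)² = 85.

Let a tangent through (−30, 16) have slope m. Its distance from (−5, 1) must equal √85:
(25m − (−15))² = 85(m² + 1)
54m² + 75m + 14 = 0, so m = −2/9 or m = −7/6.
With m = −2/9: 2x + 9y = 84. With m = −7/6: 7x + 6y = −114.

2x + 9y = 84 and 7x + 6y = −114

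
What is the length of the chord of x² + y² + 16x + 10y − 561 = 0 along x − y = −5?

36√2

Centre (−8, −5), r² = 650. Perpendicular distance d from centre to line = |2| / √2 = 2/√2.
Half the chord is √(r² − d²) = √(648), so the full chord is 36√2.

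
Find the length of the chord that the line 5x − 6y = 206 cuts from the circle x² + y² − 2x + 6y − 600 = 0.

Substitute y = (−206 + 5x)/6:
61x² − 1952x + 13420 = 0  ⟹  x² − 32x + 220 = 0
x = 22 or x = 10, giving (22, −16) and (10, −26).
|(22, −16) − (10, −26)| = √((12)² + (10)²) = 2√61.

2√61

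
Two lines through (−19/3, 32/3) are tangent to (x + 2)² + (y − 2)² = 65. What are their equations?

7x − 4y = −87 and x + 8y = 79

Let a tangent through (−19/3, 32/3) have slope m. Its distance from (−2, 2) must equal √65:
[m·(13/3) − (−26/3)]² = 65(m² + 1)
32m² − 52m − 7 = 0, so m = 7/4 or m = −1/8.
With m = 7/4: 7x − 4y = −87. With m = −1/8: x + 8y = 79.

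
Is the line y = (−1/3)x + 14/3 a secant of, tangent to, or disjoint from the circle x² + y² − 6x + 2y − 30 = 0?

Substituting the line into the circle gives 10x² − 88x + 10 = 0.
Δ = 7744 − 400 = 7344.
Two real roots: the line is a secant.

secant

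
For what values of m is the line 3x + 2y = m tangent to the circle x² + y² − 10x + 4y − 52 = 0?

Tangency holds when the distance from the centre (5, −2) to the line equals the radius 9:
|3·5 + 2·(−2) − m| / √13 = 9
|m − (11)| = 9√13.

m = 11 ± 9√13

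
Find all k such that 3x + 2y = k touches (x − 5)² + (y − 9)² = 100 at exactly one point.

k = 33 ± 10√13

For a tangent, require d(centre, line) = r = 10.
|3·5 + 2·9 − k| / √13 = 10
|k − (33)| = 10√13.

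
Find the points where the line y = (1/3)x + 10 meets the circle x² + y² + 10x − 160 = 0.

Express y = (30 + x)/3 and substitute into the circle:
10x² + 150x − 540 = 0  ⟹  x² + 15x − 54 = 0
x = 3 or x = −18, giving (3, 11) and (−18, 4).

(−18, 4) and (3, 11)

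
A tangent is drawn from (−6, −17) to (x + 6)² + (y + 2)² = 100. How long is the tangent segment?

With centre O = (−6, −2), |OP|² = 225 and r² = 100.
The tangent meets the radius at right angles, so tangent² = |PO|² − r² = 225 − 100 = 125.

5√5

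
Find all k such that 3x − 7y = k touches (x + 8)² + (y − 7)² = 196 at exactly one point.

k = −73 ± 14√58

Tangency holds when the distance from the centre (−8, 7) to the line equals the radius 14:
|3·(−8) − 7·7 − k| / √58 = 14
|k − (−73)| = 14√58.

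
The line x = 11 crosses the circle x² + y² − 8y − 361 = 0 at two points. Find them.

(11, −12) and (11, 20)

The line gives x = 11. Substituting into the circle:
y² − 8y − 240 = 0
y = 20 or y = −12, giving (11, 20) and (11, −12).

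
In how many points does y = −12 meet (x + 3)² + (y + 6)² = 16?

0

Substituting the line into the circle gives x² + 6x + 29 = 0.
Discriminant = (6)² − 4·1·(29) = −80 < 0.
No real roots: the line does not meet the circle.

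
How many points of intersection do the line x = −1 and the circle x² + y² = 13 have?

2

d² = (1·0 + 0·0 − (−1))² = 1; r² = 13.
Since d² < r², the line cuts the circle twice.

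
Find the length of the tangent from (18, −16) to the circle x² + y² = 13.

With centre O = (0, 0), |OP|² = 580 and r² = 13.
The tangent meets the radius at right angles, so tangent² = |PO|² − r² = 580 − 13 = 567.

9√7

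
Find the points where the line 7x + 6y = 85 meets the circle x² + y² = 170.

(1, 13) and (13, −1)

Express y = (85 − 7x)/6 and substitute into the circle:
85x² − 1190x + 1105 = 0  ⟹  x² − 14x + 13 = 0
x = 13 or x = 1, giving (13, −1) and (1, 13).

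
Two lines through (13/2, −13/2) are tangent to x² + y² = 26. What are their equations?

Let a tangent through (13/2, −13/2) have slope m. Its distance from (0, 0) must equal √26:
[m·(−13/2) − (13/2)]² = 26(m² + 1)
5m² + 26m + 5 = 0, so m = −5 or m = −1/5.
Through (13/2, −13/2) these give 5x + y = 26 and x + 5y = −26.

5x + y = 26 and x + 5y = −26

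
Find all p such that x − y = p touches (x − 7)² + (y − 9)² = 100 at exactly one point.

p = −2 ± 10√2

For a tangent, require d(centre, line) = r = 10.
|1·7 − 1·9 − p| / √2 = 10
|p − (−2)| = 10√2.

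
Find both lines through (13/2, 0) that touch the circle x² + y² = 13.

2x − 3y = 13 and 2x + 3y = 13

Let a tangent through (13/2, 0) have slope m. Its distance from (0, 0) must equal √13:
(−13/2m − (0))² = 13(m² + 1)
9m² − 4 = 0, so m = 2/3 or m = −2/3.
Through (13/2, 0) these give 2x − 3y = 13 and 2x + 3y = 13.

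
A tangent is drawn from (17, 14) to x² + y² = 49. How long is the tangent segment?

Centre (0, 0), r² = 49. |PO|² = (17)² + (14)² = 485.
The tangent meets the radius at right angles, so tangent² = |PO|² − r² = 485 − 49 = 436.

2√109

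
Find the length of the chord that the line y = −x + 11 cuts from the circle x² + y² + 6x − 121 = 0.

From the line, y = −x + 11. Substituting:
2x² − 16x = 0  ⟹  x² − 8x = 0
x = 8 or x = 0, giving (8, 3) and (0, 11).
|(8, 3) − (0, 11)| = √((8)² + (−8)²) = 8√2.

8√2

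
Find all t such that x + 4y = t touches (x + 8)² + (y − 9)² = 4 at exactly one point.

t = 28 ± 2√17

Tangency holds when the distance from the centre (−8, 9) to the line equals the radius 2:
|1·(−8) + 4·9 − t| / √17 = 2
|t − (28)| = 2√17.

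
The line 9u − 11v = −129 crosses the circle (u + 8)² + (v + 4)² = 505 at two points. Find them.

Substitute v = (129 + 9u)/11:
202u² + 5050u − 23432 = 0  ⟹  u² + 25u − 116 = 0
u = 4 or u = −29, giving (4, 15) and (−29, −12).

(−29, −12) and (4, 15)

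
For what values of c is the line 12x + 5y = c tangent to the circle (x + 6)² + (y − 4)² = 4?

c = −78 or c = −26

For a tangent, require d(centre, line) = r = 2.
|12·(−6) + 5·4 − c| / √169 = 2
|c − (−52)| = 2·13, so c = −26 or c = −78.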